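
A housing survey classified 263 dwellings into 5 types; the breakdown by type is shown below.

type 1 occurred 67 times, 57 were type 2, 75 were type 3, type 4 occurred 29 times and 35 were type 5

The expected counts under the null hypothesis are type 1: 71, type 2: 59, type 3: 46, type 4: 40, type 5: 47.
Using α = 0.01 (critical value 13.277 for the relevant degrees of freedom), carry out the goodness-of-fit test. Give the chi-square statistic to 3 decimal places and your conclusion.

χ² = (67−71)²/71 + (57−59)²/59 + (75−46)²/46 + (29−40)²/40 + (35−47)²/47
   = 0.2254 + 0.0678 + 18.2826 + 3.0250 + 3.0638
Sum = 24.665
df = 4. Since 24.665 > 13.277, we reject H₀.

24.665; reject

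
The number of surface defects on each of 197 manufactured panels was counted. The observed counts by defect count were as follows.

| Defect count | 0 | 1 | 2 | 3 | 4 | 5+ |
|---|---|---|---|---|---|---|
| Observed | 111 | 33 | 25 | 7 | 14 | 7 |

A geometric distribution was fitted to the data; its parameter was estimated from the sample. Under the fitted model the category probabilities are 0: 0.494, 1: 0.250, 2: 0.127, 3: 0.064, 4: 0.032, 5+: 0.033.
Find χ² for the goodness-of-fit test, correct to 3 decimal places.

Expected counts E_i = n·p_i: 197×0.494 = 97.318, 197×0.250 = 49.25, 197×0.127 = 25.019, 197×0.064 = 12.608, 197×0.032 = 6.304, 197×0.033 = 6.501.
χ² = (111−97.318)²/97.318 + (33−49.25)²/49.25 + (25−25.019)²/25.019 + (7−12.608)²/12.608 + (14−6.304)²/6.304 + (7−6.501)²/6.501
   = 1.9236 + 5.3617 + 0.0000 + 2.4944 + 9.3954 + 0.0383
Sum = 19.213

19.213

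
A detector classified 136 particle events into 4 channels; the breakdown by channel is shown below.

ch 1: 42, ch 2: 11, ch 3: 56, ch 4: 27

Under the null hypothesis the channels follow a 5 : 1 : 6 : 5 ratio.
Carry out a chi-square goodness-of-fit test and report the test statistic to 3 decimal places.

6.783

Ratio total = 17. Expected counts: 136×5/17 = 40, 136×1/17 = 8, 136×6/17 = 48, 136×5/17 = 40.
ch 1: (42 − 40)²/40 = 4/40 = 0.1000
ch 2: (11 − 8)²/8 = 9/8 = 1.1250
ch 3: (56 − 48)²/48 = 64/48 = 1.3333
ch 4: (27 − 40)²/40 = 169/40 = 4.2250
Sum = 6.783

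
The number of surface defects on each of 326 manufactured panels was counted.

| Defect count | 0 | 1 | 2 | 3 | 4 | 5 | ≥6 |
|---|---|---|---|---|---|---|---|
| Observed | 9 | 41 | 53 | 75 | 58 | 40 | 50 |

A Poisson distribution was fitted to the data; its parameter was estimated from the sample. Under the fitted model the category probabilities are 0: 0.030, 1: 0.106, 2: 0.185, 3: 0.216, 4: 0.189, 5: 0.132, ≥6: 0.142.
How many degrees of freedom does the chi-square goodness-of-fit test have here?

5

There are k = 7 categories and 1 parameter estimated from the data, so df = 7 − 1 − 1 = 5.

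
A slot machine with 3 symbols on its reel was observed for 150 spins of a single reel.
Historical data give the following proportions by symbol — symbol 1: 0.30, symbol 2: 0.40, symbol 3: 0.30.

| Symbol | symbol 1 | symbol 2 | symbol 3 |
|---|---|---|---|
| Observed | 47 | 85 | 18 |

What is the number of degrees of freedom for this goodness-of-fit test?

2

There are k = 3 categories and no parameters were estimated from the data, so df = 3 − 1 = 2.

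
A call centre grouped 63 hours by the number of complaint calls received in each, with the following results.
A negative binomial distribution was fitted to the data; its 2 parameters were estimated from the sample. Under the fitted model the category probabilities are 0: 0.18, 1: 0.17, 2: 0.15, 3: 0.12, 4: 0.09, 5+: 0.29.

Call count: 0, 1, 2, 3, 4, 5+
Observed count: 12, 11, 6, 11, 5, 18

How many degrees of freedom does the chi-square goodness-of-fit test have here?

There are k = 6 categories and 2 parameters estimated from the data, so df = 6 − 1 − 2 = 3.

3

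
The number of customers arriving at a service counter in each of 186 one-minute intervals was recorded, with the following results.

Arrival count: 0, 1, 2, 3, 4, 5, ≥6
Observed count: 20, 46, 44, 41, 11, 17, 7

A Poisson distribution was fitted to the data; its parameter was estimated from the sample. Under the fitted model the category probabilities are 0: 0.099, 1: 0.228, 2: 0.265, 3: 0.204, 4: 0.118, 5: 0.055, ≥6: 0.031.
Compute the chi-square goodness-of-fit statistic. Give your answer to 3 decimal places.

Expected counts E_i = n·p_i: 186×0.099 = 18.414, 186×0.228 = 42.408, 186×0.265 = 49.29, 186×0.204 = 37.944, 186×0.118 = 21.948, 186×0.055 = 10.23, 186×0.031 = 5.766.
0: (20 − 18.414)²/18.414 = 2.515396/18.414 = 0.1366
1: (46 − 42.408)²/42.408 = 12.902464/42.408 = 0.3042
2: (44 − 49.29)²/49.29 = 27.9841/49.29 = 0.5677
3: (41 − 37.944)²/37.944 = 9.339136/37.944 = 0.2461
4: (11 − 21.948)²/21.948 = 119.858704/21.948 = 5.4610
5: (17 − 10.23)²/10.23 = 45.8329/10.23 = 4.4802
≥6: (7 − 5.766)²/5.766 = 1.522756/5.766 = 0.2641
Sum = 11.460

11.460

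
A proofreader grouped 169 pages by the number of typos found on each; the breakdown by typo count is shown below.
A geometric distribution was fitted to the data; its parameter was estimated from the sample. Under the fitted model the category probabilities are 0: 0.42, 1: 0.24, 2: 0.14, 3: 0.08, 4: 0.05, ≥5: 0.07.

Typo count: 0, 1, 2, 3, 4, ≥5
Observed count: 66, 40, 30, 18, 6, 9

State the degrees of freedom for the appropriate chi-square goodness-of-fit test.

There are k = 6 categories and 1 parameter estimated from the data, so df = 6 − 1 − 1 = 4.

4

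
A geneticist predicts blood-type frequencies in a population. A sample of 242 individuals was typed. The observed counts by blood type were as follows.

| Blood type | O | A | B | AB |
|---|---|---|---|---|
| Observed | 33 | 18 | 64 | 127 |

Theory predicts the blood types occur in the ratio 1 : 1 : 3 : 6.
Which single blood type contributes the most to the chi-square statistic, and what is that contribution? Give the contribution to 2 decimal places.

O, 5.50

Ratio total = 11. Expected counts: 242×1/11 = 22, 242×1/11 = 22, 242×3/11 = 66, 242×6/11 = 132.
χ² = (33−22)²/22 + (18−22)²/22 + (64−66)²/66 + (127−132)²/132
   = 5.500 + 0.727 + 0.061 + 0.189
The largest term is for O: 5.50.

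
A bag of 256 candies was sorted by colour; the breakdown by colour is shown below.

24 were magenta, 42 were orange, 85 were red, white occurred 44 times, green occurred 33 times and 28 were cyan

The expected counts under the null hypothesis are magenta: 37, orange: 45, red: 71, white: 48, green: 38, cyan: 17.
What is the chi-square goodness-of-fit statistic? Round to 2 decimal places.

cat          O        E   (O−E)²/E
magenta     24       37      4.568
orange      42       45      0.200
red         85       71      2.761
white       44       48      0.333
green       33       38      0.658
cyan        28       17      7.118
Sum = 15.64

15.64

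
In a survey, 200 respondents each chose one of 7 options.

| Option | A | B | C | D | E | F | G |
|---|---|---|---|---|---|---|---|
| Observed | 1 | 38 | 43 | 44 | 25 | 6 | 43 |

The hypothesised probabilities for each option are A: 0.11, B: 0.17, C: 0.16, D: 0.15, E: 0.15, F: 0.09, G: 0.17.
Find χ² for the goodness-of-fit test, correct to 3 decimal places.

Expected counts E_i = n·p_i: 200×0.11 = 22, 200×0.17 = 34, 200×0.16 = 32, 200×0.15 = 30, 200×0.15 = 30, 200×0.09 = 18, 200×0.17 = 34.
cat         O        E   (O−E)²/E
A           1       22    20.0455
B          38       34     0.4706
C          43       32     3.7813
D          44       30     6.5333
E          25       30     0.8333
F           6       18     8.0000
G          43       34     2.3824
Sum = 42.046

42.046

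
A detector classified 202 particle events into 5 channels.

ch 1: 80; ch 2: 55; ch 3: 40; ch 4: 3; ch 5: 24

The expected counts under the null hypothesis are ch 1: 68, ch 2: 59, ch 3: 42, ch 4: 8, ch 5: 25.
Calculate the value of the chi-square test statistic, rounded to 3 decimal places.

5.649

χ² = (80−68)²/68 + (55−59)²/59 + (40−42)²/42 + (3−8)²/8 + (24−25)²/25
   = 2.1176 + 0.2712 + 0.0952 + 3.1250 + 0.0400
Sum = 5.649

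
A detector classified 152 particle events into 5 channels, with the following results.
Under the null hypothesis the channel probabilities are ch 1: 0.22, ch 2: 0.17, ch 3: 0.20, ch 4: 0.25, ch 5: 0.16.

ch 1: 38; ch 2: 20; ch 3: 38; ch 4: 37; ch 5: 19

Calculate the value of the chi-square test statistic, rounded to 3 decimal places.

5.032

Expected counts E_i = n·p_i: 152×0.22 = 33.44, 152×0.17 = 25.84, 152×0.20 = 30.4, 152×0.25 = 38, 152×0.16 = 24.32.
ch 1: (38 − 33.44)²/33.44 = 20.7936/33.44 = 0.6218
ch 2: (20 − 25.84)²/25.84 = 34.1056/25.84 = 1.3199
ch 3: (38 − 30.4)²/30.4 = 57.76/30.4 = 1.9000
ch 4: (37 − 38)²/38 = 1/38 = 0.0263
ch 5: (19 − 24.32)²/24.32 = 28.3024/24.32 = 1.1638
Sum = 5.032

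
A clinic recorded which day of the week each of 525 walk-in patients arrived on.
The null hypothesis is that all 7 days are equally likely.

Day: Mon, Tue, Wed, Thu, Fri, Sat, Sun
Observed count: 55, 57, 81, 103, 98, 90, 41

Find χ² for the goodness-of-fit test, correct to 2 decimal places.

46.05

Expected count for each of the 7 categories: 525/7 = 75.
Mon: (55 − 75)²/75 = 400/75 = 5.333
Tue: (57 − 75)²/75 = 324/75 = 4.320
Wed: (81 − 75)²/75 = 36/75 = 0.480
Thu: (103 − 75)²/75 = 784/75 = 10.453
Fri: (98 − 75)²/75 = 529/75 = 7.053
Sat: (90 − 75)²/75 = 225/75 = 3.000
Sun: (41 − 75)²/75 = 1156/75 = 15.413
Sum = 46.05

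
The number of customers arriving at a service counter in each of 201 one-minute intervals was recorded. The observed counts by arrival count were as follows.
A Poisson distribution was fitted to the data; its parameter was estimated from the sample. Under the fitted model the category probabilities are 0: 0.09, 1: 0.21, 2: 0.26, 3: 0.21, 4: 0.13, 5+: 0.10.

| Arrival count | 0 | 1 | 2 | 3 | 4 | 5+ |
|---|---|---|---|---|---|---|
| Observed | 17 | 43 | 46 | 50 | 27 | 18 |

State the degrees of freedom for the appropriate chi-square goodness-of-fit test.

There are k = 6 categories and 1 parameter estimated from the data, so df = 6 − 1 − 1 = 4.

4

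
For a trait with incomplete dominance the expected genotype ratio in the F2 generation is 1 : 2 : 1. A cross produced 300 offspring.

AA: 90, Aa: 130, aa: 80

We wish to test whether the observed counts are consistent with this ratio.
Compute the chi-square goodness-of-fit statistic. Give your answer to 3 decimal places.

Ratio total = 4. Expected counts: 300×1/4 = 75, 300×2/4 = 150, 300×1/4 = 75.
cat         O        E   (O−E)²/E
AA         90       75     3.0000
Aa        130      150     2.6667
aa         80       75     0.3333
Sum = 6.000

6.000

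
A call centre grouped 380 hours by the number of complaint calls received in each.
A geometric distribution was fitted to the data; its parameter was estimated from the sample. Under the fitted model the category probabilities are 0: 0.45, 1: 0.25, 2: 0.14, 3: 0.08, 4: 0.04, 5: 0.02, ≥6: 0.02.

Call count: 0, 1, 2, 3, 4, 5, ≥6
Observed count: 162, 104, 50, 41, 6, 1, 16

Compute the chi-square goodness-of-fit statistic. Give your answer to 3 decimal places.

25.799

Expected counts E_i = n·p_i: 380×0.45 = 171, 380×0.25 = 95, 380×0.14 = 53.2, 380×0.08 = 30.4, 380×0.04 = 15.2, 380×0.02 = 7.6, 380×0.02 = 7.6.
χ² = (162−171)²/171 + (104−95)²/95 + (50−53.2)²/53.2 + (41−30.4)²/30.4 + (6−15.2)²/15.2 + (1−7.6)²/7.6 + (16−7.6)²/7.6
   = 0.4737 + 0.8526 + 0.1925 + 3.6961 + 5.5684 + 5.7316 + 9.2842
Sum = 25.799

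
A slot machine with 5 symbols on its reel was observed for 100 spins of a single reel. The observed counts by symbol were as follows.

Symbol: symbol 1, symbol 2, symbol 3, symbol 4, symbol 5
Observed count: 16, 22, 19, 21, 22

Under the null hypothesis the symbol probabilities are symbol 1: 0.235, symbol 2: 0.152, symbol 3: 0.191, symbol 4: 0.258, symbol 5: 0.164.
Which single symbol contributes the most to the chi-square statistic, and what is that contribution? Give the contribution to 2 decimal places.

Expected counts E_i = n·p_i: 100×0.235 = 23.5, 100×0.152 = 15.2, 100×0.191 = 19.1, 100×0.258 = 25.8, 100×0.164 = 16.4.
χ² = (16−23.5)²/23.5 + (22−15.2)²/15.2 + (19−19.1)²/19.1 + (21−25.8)²/25.8 + (22−16.4)²/16.4
   = 2.394 + 3.042 + 0.001 + 0.893 + 1.912
The largest term is for symbol 2: 3.04.

symbol 2, 3.04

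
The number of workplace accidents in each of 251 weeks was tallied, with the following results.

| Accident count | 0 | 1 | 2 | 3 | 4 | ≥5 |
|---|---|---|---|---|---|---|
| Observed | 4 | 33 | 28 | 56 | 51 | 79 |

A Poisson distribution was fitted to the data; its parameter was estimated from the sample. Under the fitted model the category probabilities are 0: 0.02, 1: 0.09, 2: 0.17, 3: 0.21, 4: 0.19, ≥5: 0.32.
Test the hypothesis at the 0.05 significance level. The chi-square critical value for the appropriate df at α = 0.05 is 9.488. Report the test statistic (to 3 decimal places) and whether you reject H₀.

10.505; reject

Expected counts E_i = n·p_i: 251×0.02 = 5.02, 251×0.09 = 22.59, 251×0.17 = 42.67, 251×0.21 = 52.71, 251×0.19 = 47.69, 251×0.32 = 80.32.
χ² = (4−5.02)²/5.02 + (33−22.59)²/22.59 + (28−42.67)²/42.67 + (56−52.71)²/52.71 + (51−47.69)²/47.69 + (79−80.32)²/80.32
   = 0.2073 + 4.7972 + 5.0436 + 0.2054 + 0.2297 + 0.0217
Sum = 10.505
df = 4. Since 10.505 > 9.488, we reject H₀.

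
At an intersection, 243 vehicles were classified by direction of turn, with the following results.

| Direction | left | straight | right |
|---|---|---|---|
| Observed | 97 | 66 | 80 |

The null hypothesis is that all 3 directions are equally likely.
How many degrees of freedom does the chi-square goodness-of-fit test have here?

There are k = 3 categories and no parameters were estimated from the data, so df = 3 − 1 = 2.

2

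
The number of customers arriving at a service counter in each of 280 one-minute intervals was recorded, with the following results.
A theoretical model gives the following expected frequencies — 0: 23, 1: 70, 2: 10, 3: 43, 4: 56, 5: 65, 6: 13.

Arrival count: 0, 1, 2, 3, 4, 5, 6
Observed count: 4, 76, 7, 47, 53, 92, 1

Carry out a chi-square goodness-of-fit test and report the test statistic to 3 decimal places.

39.935

χ² = (4−23)²/23 + (76−70)²/70 + (7−10)²/10 + (47−43)²/43 + (53−56)²/56 + (92−65)²/65 + (1−13)²/13
   = 15.6957 + 0.5143 + 0.9000 + 0.3721 + 0.1607 + 11.2154 + 11.0769
Sum = 39.935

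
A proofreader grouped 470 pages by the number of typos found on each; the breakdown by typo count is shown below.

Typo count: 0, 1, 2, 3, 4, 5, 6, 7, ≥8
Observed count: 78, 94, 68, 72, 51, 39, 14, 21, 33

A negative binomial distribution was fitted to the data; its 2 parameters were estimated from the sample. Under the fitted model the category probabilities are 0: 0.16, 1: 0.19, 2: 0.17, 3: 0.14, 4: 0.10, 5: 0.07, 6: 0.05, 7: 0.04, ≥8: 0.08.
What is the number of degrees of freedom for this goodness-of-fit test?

There are k = 9 categories and 2 parameters estimated from the data, so df = 9 − 1 − 2 = 6.

6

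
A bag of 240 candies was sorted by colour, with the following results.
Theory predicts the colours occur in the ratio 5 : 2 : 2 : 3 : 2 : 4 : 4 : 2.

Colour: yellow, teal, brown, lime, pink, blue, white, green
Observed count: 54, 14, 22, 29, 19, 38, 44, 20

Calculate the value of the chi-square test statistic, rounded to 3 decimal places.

2.903

Ratio total = 24. Expected counts: 240×5/24 = 50, 240×2/24 = 20, 240×2/24 = 20, 240×3/24 = 30, 240×2/24 = 20, 240×4/24 = 40, 240×4/24 = 40, 240×2/24 = 20.
χ² = (54−50)²/50 + (14−20)²/20 + (22−20)²/20 + (29−30)²/30 + (19−20)²/20 + (38−40)²/40 + (44−40)²/40 + (20−20)²/20
   = 0.3200 + 1.8000 + 0.2000 + 0.0333 + 0.0500 + 0.1000 + 0.4000 + 0.0000
Sum = 2.903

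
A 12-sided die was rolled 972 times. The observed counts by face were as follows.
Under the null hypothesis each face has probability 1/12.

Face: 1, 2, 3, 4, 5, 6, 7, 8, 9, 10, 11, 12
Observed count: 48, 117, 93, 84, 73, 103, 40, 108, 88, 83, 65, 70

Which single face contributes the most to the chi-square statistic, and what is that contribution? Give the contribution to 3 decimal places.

7, 20.753

Under H₀ each category has probability 1/12, so each expected count is 972/12 = 81.
1: (48 − 81)²/81 = 1089/81 = 13.4444
2: (117 − 81)²/81 = 1296/81 = 16.0000
3: (93 − 81)²/81 = 144/81 = 1.7778
4: (84 − 81)²/81 = 9/81 = 0.1111
5: (73 − 81)²/81 = 64/81 = 0.7901
6: (103 − 81)²/81 = 484/81 = 5.9753
7: (40 − 81)²/81 = 1681/81 = 20.7531
8: (108 − 81)²/81 = 729/81 = 9.0000
9: (88 − 81)²/81 = 49/81 = 0.6049
10: (83 − 81)²/81 = 4/81 = 0.0494
11: (65 − 81)²/81 = 256/81 = 3.1605
12: (70 − 81)²/81 = 121/81 = 1.4938
The largest term is for 7: 20.753.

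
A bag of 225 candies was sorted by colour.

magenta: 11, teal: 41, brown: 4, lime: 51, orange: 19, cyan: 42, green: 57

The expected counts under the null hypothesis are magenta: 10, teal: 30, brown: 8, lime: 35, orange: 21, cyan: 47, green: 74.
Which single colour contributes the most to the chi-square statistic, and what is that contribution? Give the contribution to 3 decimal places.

lime, 7.314

cat          O        E   (O−E)²/E
magenta     11       10     0.1000
teal        41       30     4.0333
brown        4        8     2.0000
lime        51       35     7.3143
orange      19       21     0.1905
cyan        42       47     0.5319
green       57       74     3.9054
The largest term is for lime: 7.314.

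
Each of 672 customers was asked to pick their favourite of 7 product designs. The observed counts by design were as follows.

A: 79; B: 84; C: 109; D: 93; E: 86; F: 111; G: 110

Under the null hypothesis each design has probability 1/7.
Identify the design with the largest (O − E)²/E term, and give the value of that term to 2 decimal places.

Under H₀ each category has probability 1/7, so each expected count is 672/7 = 96.
A: (79 − 96)²/96 = 289/96 = 3.010
B: (84 − 96)²/96 = 144/96 = 1.500
C: (109 − 96)²/96 = 169/96 = 1.760
D: (93 − 96)²/96 = 9/96 = 0.094
E: (86 − 96)²/96 = 100/96 = 1.042
F: (111 − 96)²/96 = 225/96 = 2.344
G: (110 − 96)²/96 = 196/96 = 2.042
The largest term is for A: 3.01.

A, 3.01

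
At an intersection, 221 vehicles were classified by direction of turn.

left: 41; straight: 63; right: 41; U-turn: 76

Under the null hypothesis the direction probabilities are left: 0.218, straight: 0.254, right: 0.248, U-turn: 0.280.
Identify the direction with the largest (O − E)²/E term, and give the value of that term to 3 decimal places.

right, 3.479

Expected counts E_i = n·p_i: 221×0.218 = 48.178, 221×0.254 = 56.134, 221×0.248 = 54.808, 221×0.280 = 61.88.
left: (41 − 48.178)²/48.178 = 51.523684/48.178 = 1.0694
straight: (63 − 56.134)²/56.134 = 47.141956/56.134 = 0.8398
right: (41 − 54.808)²/54.808 = 190.660864/54.808 = 3.4787
U-turn: (76 − 61.88)²/61.88 = 199.3744/61.88 = 3.2220
The largest term is for right: 3.479.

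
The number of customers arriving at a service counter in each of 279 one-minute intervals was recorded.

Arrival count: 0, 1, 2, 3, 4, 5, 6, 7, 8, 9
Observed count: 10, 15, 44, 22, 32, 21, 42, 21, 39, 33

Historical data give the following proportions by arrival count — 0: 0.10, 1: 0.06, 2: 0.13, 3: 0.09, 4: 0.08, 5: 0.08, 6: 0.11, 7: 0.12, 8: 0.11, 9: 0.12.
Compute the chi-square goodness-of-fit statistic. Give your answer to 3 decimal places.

Expected counts E_i = n·p_i: 279×0.10 = 27.9, 279×0.06 = 16.74, 279×0.13 = 36.27, 279×0.09 = 25.11, 279×0.08 = 22.32, 279×0.08 = 22.32, 279×0.11 = 30.69, 279×0.12 = 33.48, 279×0.11 = 30.69, 279×0.12 = 33.48.
χ² = (10−27.9)²/27.9 + (15−16.74)²/16.74 + (44−36.27)²/36.27 + (22−25.11)²/25.11 + (32−22.32)²/22.32 + (21−22.32)²/22.32 + (42−30.69)²/30.69 + (21−33.48)²/33.48 + (39−30.69)²/30.69 + (33−33.48)²/33.48
   = 11.4842 + 0.1809 + 1.6474 + 0.3852 + 4.1981 + 0.0781 + 4.1680 + 4.6520 + 2.2501 + 0.0069
Sum = 29.051

29.051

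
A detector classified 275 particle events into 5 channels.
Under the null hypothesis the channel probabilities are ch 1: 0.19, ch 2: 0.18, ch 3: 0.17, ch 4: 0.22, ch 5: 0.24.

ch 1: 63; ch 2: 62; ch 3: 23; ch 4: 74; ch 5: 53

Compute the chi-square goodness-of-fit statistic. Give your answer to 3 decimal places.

23.007

Expected counts E_i = n·p_i: 275×0.19 = 52.25, 275×0.18 = 49.5, 275×0.17 = 46.75, 275×0.22 = 60.5, 275×0.24 = 66.
ch 1: (63 − 52.25)²/52.25 = 115.5625/52.25 = 2.2117
ch 2: (62 − 49.5)²/49.5 = 156.25/49.5 = 3.1566
ch 3: (23 − 46.75)²/46.75 = 564.0625/46.75 = 12.0655
ch 4: (74 − 60.5)²/60.5 = 182.25/60.5 = 3.0124
ch 5: (53 − 66)²/66 = 169/66 = 2.5606
Sum = 23.007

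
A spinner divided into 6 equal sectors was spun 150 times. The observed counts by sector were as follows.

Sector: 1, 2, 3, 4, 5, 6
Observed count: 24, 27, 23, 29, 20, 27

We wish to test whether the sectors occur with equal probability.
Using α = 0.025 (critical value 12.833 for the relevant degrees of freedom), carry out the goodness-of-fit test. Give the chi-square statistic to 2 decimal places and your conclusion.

Under H₀ each category has probability 1/6, so each expected count is 150/6 = 25.
cat         O        E   (O−E)²/E
1          24       25      0.040
2          27       25      0.160
3          23       25      0.160
4          29       25      0.640
5          20       25      1.000
6          27       25      0.160
Sum = 2.16
df = 5. Since 2.16 < 12.833, we do not reject H₀.

2.16; do not reject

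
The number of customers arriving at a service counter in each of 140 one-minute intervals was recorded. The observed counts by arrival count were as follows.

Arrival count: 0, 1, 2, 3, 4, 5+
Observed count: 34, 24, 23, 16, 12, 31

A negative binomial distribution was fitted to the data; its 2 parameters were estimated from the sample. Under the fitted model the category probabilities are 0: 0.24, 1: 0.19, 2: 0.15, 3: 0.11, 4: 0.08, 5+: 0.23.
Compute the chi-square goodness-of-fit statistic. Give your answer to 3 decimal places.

0.575

Expected counts E_i = n·p_i: 140×0.24 = 33.6, 140×0.19 = 26.6, 140×0.15 = 21, 140×0.11 = 15.4, 140×0.08 = 11.2, 140×0.23 = 32.2.
cat         O        E   (O−E)²/E
0          34     33.6     0.0048
1          24     26.6     0.2541
2          23       21     0.1905
3          16     15.4     0.0234
4          12     11.2     0.0571
5+         31     32.2     0.0447
Sum = 0.575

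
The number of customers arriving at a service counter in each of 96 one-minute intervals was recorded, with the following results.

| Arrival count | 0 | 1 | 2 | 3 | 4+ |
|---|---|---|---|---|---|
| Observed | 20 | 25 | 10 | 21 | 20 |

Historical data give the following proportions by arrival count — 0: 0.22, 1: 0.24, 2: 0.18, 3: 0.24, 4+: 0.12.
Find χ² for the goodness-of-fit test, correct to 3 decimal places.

9.716

Expected counts E_i = n·p_i: 96×0.22 = 21.12, 96×0.24 = 23.04, 96×0.18 = 17.28, 96×0.24 = 23.04, 96×0.12 = 11.52.
0: (20 − 21.12)²/21.12 = 1.2544/21.12 = 0.0594
1: (25 − 23.04)²/23.04 = 3.8416/23.04 = 0.1667
2: (10 − 17.28)²/17.28 = 52.9984/17.28 = 3.0670
3: (21 − 23.04)²/23.04 = 4.1616/23.04 = 0.1806
4+: (20 − 11.52)²/11.52 = 71.9104/11.52 = 6.2422
Sum = 9.716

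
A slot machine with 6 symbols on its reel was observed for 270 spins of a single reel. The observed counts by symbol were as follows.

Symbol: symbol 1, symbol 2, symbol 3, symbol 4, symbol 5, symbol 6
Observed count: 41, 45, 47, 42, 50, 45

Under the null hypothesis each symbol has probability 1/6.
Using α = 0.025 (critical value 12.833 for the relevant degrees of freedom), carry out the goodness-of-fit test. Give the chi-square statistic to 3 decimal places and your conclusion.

1.200; do not reject

Under H₀ each category has probability 1/6, so each expected count is 270/6 = 45.
symbol 1: (41 − 45)²/45 = 16/45 = 0.3556
symbol 2: (45 − 45)²/45 = 0/45 = 0.0000
symbol 3: (47 − 45)²/45 = 4/45 = 0.0889
symbol 4: (42 − 45)²/45 = 9/45 = 0.2000
symbol 5: (50 − 45)²/45 = 25/45 = 0.5556
symbol 6: (45 − 45)²/45 = 0/45 = 0.0000
Sum = 1.200
df = 5. Since 1.200 < 12.833, we do not reject H₀.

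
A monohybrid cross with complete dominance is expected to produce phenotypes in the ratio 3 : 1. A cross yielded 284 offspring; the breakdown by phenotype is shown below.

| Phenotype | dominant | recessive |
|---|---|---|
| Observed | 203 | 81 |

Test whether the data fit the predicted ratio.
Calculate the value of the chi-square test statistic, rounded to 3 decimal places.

1.878

Ratio total = 4. Expected counts: 284×3/4 = 213, 284×1/4 = 71.
cat            O        E   (O−E)²/E
dominant     203      213     0.4695
recessive     81       71     1.4085
Sum = 1.878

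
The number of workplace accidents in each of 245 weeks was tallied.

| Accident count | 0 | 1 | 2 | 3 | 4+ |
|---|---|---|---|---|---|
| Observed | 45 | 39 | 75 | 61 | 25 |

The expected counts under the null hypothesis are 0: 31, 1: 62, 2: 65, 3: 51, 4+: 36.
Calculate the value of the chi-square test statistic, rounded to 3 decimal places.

0: (45 − 31)²/31 = 196/31 = 6.3226
1: (39 − 62)²/62 = 529/62 = 8.5323
2: (75 − 65)²/65 = 100/65 = 1.5385
3: (61 − 51)²/51 = 100/51 = 1.9608
4+: (25 − 36)²/36 = 121/36 = 3.3611
Sum = 21.715

21.715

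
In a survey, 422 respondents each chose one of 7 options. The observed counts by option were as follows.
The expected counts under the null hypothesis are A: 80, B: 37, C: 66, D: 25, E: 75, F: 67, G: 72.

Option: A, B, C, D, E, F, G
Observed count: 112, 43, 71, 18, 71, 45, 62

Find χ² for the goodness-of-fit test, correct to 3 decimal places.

24.938

χ² = (112−80)²/80 + (43−37)²/37 + (71−66)²/66 + (18−25)²/25 + (71−75)²/75 + (45−67)²/67 + (62−72)²/72
   = 12.8000 + 0.9730 + 0.3788 + 1.9600 + 0.2133 + 7.2239 + 1.3889
Sum = 24.938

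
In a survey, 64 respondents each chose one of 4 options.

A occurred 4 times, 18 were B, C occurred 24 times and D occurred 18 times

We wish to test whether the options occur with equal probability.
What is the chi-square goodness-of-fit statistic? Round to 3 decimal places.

Expected count for each of the 4 categories: 64/4 = 16.
A: (4 − 16)²/16 = 144/16 = 9.0000
B: (18 − 16)²/16 = 4/16 = 0.2500
C: (24 − 16)²/16 = 64/16 = 4.0000
D: (18 − 16)²/16 = 4/16 = 0.2500
Sum = 13.500

13.500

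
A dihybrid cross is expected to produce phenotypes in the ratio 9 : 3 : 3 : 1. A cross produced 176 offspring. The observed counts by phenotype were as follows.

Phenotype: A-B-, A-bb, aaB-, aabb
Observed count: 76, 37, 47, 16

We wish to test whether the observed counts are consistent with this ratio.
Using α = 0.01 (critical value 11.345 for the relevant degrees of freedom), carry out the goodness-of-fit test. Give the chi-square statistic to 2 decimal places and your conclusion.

Ratio total = 16. Expected counts: 176×9/16 = 99, 176×3/16 = 33, 176×3/16 = 33, 176×1/16 = 11.
A-B-: (76 − 99)²/99 = 529/99 = 5.343
A-bb: (37 − 33)²/33 = 16/33 = 0.485
aaB-: (47 − 33)²/33 = 196/33 = 5.939
aabb: (16 − 11)²/11 = 25/11 = 2.273
Sum = 14.04
df = 3. Since 14.04 > 11.345, we reject H₀.

14.04; reject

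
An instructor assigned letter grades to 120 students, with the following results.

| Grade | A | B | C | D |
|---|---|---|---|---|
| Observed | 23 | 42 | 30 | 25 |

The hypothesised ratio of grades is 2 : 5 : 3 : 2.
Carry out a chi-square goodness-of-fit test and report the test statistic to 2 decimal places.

2.98

Ratio total = 12. Expected counts: 120×2/12 = 20, 120×5/12 = 50, 120×3/12 = 30, 120×2/12 = 20.
χ² = (23−20)²/20 + (42−50)²/50 + (30−30)²/30 + (25−20)²/20
   = 0.450 + 1.280 + 0.000 + 1.250
Sum = 2.98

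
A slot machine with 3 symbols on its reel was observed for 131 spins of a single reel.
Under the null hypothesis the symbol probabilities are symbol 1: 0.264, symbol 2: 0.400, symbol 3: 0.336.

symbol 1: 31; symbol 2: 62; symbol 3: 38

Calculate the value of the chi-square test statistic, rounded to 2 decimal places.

2.95

Expected counts E_i = n·p_i: 131×0.264 = 34.584, 131×0.400 = 52.4, 131×0.336 = 44.016.
symbol 1: (31 − 34.584)²/34.584 = 12.845056/34.584 = 0.371
symbol 2: (62 − 52.4)²/52.4 = 92.16/52.4 = 1.759
symbol 3: (38 − 44.016)²/44.016 = 36.192256/44.016 = 0.822
Sum = 2.95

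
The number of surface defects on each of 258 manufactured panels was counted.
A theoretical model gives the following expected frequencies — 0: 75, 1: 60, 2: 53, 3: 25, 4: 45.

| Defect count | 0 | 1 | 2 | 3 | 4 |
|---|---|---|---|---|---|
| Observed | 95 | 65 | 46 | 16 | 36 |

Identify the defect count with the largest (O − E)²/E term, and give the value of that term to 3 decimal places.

cat         O        E   (O−E)²/E
0          95       75     5.3333
1          65       60     0.4167
2          46       53     0.9245
3          16       25     3.2400
4          36       45     1.8000
The largest term is for 0: 5.333.

0, 5.333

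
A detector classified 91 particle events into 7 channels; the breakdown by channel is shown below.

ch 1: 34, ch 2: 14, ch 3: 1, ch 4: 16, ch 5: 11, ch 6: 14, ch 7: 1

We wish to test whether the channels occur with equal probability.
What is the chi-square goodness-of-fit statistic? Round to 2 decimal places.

57.23

Under H₀ each category has probability 1/7, so each expected count is 91/7 = 13.
ch 1: (34 − 13)²/13 = 441/13 = 33.923
ch 2: (14 − 13)²/13 = 1/13 = 0.077
ch 3: (1 − 13)²/13 = 144/13 = 11.077
ch 4: (16 − 13)²/13 = 9/13 = 0.692
ch 5: (11 − 13)²/13 = 4/13 = 0.308
ch 6: (14 − 13)²/13 = 1/13 = 0.077
ch 7: (1 − 13)²/13 = 144/13 = 11.077
Sum = 57.23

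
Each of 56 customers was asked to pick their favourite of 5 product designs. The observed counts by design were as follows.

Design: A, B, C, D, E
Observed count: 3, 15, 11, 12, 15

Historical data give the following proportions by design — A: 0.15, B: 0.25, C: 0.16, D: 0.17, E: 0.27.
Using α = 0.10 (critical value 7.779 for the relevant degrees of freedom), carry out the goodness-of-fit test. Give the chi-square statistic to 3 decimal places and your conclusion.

4.654; do not reject

Expected counts E_i = n·p_i: 56×0.15 = 8.4, 56×0.25 = 14, 56×0.16 = 8.96, 56×0.17 = 9.52, 56×0.27 = 15.12.
cat         O        E   (O−E)²/E
A           3      8.4     3.4714
B          15       14     0.0714
C          11     8.96     0.4645
D          12     9.52     0.6461
E          15    15.12     0.0010
Sum = 4.654
df = 4. Since 4.654 < 7.779, we do not reject H₀.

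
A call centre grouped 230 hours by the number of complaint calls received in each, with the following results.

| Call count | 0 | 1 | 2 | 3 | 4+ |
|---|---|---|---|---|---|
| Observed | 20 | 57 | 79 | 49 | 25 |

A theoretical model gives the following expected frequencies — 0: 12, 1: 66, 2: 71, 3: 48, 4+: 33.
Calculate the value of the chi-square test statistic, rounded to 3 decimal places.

cat         O        E   (O−E)²/E
0          20       12     5.3333
1          57       66     1.2273
2          79       71     0.9014
3          49       48     0.0208
4+         25       33     1.9394
Sum = 9.422

9.422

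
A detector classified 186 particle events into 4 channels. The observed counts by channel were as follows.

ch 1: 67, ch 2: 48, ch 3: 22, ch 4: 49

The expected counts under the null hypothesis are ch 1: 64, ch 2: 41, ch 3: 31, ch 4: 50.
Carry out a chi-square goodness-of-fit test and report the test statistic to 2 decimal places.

3.97

ch 1: (67 − 64)²/64 = 9/64 = 0.141
ch 2: (48 − 41)²/41 = 49/41 = 1.195
ch 3: (22 − 31)²/31 = 81/31 = 2.613
ch 4: (49 − 50)²/50 = 1/50 = 0.020
Sum = 3.97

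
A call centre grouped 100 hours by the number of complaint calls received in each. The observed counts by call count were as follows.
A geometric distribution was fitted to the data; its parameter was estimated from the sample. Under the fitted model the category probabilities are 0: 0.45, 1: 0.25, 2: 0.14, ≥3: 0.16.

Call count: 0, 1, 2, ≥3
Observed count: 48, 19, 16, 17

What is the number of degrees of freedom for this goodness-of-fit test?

There are k = 4 categories and 1 parameter estimated from the data, so df = 4 − 1 − 1 = 2.

2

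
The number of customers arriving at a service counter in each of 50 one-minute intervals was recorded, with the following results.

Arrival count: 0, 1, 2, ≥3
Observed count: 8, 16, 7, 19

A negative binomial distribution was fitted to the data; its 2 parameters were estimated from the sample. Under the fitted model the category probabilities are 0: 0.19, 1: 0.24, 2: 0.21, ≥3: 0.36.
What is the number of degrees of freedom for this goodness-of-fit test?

There are k = 4 categories and 2 parameters estimated from the data, so df = 4 − 1 − 2 = 1.

1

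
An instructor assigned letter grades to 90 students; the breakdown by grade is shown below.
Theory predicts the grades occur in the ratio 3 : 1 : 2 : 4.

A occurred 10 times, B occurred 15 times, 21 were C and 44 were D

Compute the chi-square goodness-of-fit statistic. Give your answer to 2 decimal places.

16.98

Ratio total = 10. Expected counts: 90×3/10 = 27, 90×1/10 = 9, 90×2/10 = 18, 90×4/10 = 36.
χ² = (10−27)²/27 + (15−9)²/9 + (21−18)²/18 + (44−36)²/36
   = 10.704 + 4.000 + 0.500 + 1.778
Sum = 16.98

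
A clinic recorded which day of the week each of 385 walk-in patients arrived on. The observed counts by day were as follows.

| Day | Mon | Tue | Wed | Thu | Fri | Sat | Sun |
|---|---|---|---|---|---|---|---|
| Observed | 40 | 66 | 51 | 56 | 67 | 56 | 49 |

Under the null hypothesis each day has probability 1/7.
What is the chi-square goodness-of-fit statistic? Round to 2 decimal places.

Under H₀ each category has probability 1/7, so each expected count is 385/7 = 55.
Mon: (40 − 55)²/55 = 225/55 = 4.091
Tue: (66 − 55)²/55 = 121/55 = 2.200
Wed: (51 − 55)²/55 = 16/55 = 0.291
Thu: (56 − 55)²/55 = 1/55 = 0.018
Fri: (67 − 55)²/55 = 144/55 = 2.618
Sat: (56 − 55)²/55 = 1/55 = 0.018
Sun: (49 − 55)²/55 = 36/55 = 0.655
Sum = 9.89

9.89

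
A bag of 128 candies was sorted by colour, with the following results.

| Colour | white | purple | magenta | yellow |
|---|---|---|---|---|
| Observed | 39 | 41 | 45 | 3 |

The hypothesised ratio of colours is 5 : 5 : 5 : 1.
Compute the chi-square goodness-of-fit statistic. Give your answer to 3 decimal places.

3.800

Ratio total = 16. Expected counts: 128×5/16 = 40, 128×5/16 = 40, 128×5/16 = 40, 128×1/16 = 8.
χ² = (39−40)²/40 + (41−40)²/40 + (45−40)²/40 + (3−8)²/8
   = 0.0250 + 0.0250 + 0.6250 + 3.1250
Sum = 3.800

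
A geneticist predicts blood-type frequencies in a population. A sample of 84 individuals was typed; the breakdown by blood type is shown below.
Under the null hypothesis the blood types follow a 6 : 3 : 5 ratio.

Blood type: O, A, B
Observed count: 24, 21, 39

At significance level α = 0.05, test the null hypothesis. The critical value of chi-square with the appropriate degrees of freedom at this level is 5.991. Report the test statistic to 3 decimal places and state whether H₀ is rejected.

Ratio total = 14. Expected counts: 84×6/14 = 36, 84×3/14 = 18, 84×5/14 = 30.
cat         O        E   (O−E)²/E
O          24       36     4.0000
A          21       18     0.5000
B          39       30     2.7000
Sum = 7.200
df = 2. Since 7.200 > 5.991, we reject H₀.

7.200; reject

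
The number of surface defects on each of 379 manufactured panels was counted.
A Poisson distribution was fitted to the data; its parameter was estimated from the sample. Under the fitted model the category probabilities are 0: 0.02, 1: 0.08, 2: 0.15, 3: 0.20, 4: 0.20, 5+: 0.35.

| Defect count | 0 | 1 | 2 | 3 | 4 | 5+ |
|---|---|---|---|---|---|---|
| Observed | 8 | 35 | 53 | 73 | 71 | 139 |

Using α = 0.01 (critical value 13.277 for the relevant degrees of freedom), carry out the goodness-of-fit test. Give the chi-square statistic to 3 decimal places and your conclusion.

Expected counts E_i = n·p_i: 379×0.02 = 7.58, 379×0.08 = 30.32, 379×0.15 = 56.85, 379×0.20 = 75.8, 379×0.20 = 75.8, 379×0.35 = 132.65.
0: (8 − 7.58)²/7.58 = 0.1764/7.58 = 0.0233
1: (35 − 30.32)²/30.32 = 21.9024/30.32 = 0.7224
2: (53 − 56.85)²/56.85 = 14.8225/56.85 = 0.2607
3: (73 − 75.8)²/75.8 = 7.84/75.8 = 0.1034
4: (71 − 75.8)²/75.8 = 23.04/75.8 = 0.3040
5+: (139 − 132.65)²/132.65 = 40.3225/132.65 = 0.3040
Sum = 1.718
df = 4. Since 1.718 < 13.277, we do not reject H₀.

1.718; do not reject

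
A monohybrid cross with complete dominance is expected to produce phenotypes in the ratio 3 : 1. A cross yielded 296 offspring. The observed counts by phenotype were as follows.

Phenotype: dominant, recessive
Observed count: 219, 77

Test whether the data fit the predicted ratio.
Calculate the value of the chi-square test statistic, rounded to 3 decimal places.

Ratio total = 4. Expected counts: 296×3/4 = 222, 296×1/4 = 74.
cat            O        E   (O−E)²/E
dominant     219      222     0.0405
recessive     77       74     0.1216
Sum = 0.162

0.162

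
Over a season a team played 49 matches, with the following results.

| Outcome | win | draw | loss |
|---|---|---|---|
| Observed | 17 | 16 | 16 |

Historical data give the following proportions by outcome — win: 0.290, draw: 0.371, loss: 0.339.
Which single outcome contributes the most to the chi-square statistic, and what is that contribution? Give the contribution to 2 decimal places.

win, 0.55

Expected counts E_i = n·p_i: 49×0.290 = 14.21, 49×0.371 = 18.179, 49×0.339 = 16.611.
win: (17 − 14.21)²/14.21 = 7.7841/14.21 = 0.548
draw: (16 − 18.179)²/18.179 = 4.748041/18.179 = 0.261
loss: (16 − 16.611)²/16.611 = 0.373321/16.611 = 0.022
The largest term is for win: 0.55.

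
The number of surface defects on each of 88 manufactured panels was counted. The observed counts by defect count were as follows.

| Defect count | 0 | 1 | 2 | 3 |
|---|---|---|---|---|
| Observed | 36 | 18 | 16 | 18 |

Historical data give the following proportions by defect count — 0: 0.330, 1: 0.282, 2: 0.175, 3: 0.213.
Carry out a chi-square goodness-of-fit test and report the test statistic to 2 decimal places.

Expected counts E_i = n·p_i: 88×0.330 = 29.04, 88×0.282 = 24.816, 88×0.175 = 15.4, 88×0.213 = 18.744.
cat         O        E   (O−E)²/E
0          36    29.04      1.668
1          18   24.816      1.872
2          16     15.4      0.023
3          18   18.744      0.030
Sum = 3.59

3.59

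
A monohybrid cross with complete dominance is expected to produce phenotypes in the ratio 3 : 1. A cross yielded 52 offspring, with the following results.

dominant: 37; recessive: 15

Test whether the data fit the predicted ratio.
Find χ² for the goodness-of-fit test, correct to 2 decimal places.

Ratio total = 4. Expected counts: 52×3/4 = 39, 52×1/4 = 13.
dominant: (37 − 39)²/39 = 4/39 = 0.103
recessive: (15 − 13)²/13 = 4/13 = 0.308
Sum = 0.41

0.41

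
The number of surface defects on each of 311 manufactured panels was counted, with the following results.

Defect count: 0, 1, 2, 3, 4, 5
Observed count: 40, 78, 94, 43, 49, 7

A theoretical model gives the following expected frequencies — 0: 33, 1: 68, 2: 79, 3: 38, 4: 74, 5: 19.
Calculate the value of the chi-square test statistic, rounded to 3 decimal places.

22.486

χ² = (40−33)²/33 + (78−68)²/68 + (94−79)²/79 + (43−38)²/38 + (49−74)²/74 + (7−19)²/19
   = 1.4848 + 1.4706 + 2.8481 + 0.6579 + 8.4459 + 7.5789
Sum = 22.486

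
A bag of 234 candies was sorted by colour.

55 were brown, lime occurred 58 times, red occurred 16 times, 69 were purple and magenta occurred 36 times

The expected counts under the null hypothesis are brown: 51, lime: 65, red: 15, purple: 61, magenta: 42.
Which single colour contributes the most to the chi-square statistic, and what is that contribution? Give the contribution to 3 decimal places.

purple, 1.049

χ² = (55−51)²/51 + (58−65)²/65 + (16−15)²/15 + (69−61)²/61 + (36−42)²/42
   = 0.3137 + 0.7538 + 0.0667 + 1.0492 + 0.8571
The largest term is for purple: 1.049.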